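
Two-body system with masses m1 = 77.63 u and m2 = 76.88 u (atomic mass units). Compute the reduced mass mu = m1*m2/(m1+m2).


mu = m1 * m2 / (m1 + m2)
= 77.63 * 76.88 / (77.63 + 76.88)
= 5968.1944 / 154.51
= 38.6266 u

38.6266


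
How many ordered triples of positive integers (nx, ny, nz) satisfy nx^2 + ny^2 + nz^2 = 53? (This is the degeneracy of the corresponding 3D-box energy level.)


Enumerate all (nx, ny, nz) with nx^2 + ny^2 + nz^2 = 53:
(1,4,6)
(1,6,4)
(4,1,6)
(4,6,1)
(6,1,4)
(6,4,1)
Total degeneracy = 6

6


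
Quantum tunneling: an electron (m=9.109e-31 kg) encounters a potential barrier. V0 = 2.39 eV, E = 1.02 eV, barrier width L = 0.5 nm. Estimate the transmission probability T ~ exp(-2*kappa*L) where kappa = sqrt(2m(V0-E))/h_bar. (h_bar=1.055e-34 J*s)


V0 - E = 1.37 eV = 2.1947e-19 J
kappa = sqrt(2 * m * (V0-E)) / h_bar
= sqrt(2 * 9.109e-31 * 2.1947e-19) / 1.055e-34
= 5.9936e+09 /m
2*kappa*L = 2 * 5.9936e+09 * 0.5e-9
= 5.9936
T = exp(-5.9936) = 2.494609e-03

2.494609e-03


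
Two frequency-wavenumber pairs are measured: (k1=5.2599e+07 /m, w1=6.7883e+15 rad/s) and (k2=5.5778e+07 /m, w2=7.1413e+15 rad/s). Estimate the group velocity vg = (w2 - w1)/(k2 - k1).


vg = (w2 - w1) / (k2 - k1)
= (7.1413e+15 - 6.7883e+15) / (5.5778e+07 - 5.2599e+07)
= 3.5300e+14 / 3.1790e+06
= 1.1104e+08 m/s

1.1104e+08


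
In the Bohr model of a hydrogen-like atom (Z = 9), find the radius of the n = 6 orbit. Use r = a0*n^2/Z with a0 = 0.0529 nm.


r = a0 * n^2 / Z
= 0.0529 * 6^2 / 9
= 0.0529 * 36 / 9
= 0.2116 nm

0.2116


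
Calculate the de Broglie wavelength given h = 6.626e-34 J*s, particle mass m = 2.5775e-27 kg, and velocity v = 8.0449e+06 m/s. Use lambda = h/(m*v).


lambda = h / (m * v)
= 6.626e-34 / (2.5775e-27 * 8.0449e+06)
= 6.626e-34 / 2.0736e-20
= 3.1955e-14 m

3.1955e-14


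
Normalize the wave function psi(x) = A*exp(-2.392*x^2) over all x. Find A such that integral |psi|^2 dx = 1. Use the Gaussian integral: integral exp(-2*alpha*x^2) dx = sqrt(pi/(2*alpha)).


integral |psi|^2 dx = A^2 * sqrt(pi/(2*alpha)) = 1
A^2 = sqrt(2*alpha/pi)
= sqrt(2 * 2.392 / pi)
= 1.234016
A = sqrt(1.234016)
= 1.1109

1.1109


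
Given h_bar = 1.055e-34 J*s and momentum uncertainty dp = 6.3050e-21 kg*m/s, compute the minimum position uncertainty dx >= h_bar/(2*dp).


dx = h_bar / (2 * dp)
= 1.055e-34 / (2 * 6.3050e-21)
= 1.055e-34 / 1.2610e-20
= 8.3664e-15 m

8.3664e-15


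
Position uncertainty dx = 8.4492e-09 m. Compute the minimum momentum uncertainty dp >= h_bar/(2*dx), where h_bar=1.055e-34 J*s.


dp = h_bar / (2 * dx)
= 1.055e-34 / (2 * 8.4492e-09)
= 1.055e-34 / 1.6898e-08
= 6.2432e-27 kg*m/s

6.2432e-27


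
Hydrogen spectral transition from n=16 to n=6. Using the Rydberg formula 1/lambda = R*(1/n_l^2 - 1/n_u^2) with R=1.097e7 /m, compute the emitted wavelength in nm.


1/lambda = R * (1/n_l^2 - 1/n_u^2)
= 1.097e7 * (1/6^2 - 1/16^2)
= 1.097e7 * (0.027778 - 0.003906)
= 1.097e7 * 0.023872
= 2.6187e+05 /m
lambda = 1 / 2.6187e+05 = 3818.679 nm

3818.679


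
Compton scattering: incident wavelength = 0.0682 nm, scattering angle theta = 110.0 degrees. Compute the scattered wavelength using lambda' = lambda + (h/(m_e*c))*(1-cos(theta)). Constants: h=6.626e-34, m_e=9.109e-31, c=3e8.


Compton wavelength: h/(m_e*c) = 2.4247e-12 m
d_lambda = 2.4247e-12 * (1 - cos(110.0 deg))
= 2.4247e-12 * 1.34202
= 3.2540e-12 m = 0.003254 nm
lambda' = 0.0682 + 0.003254
= 0.071454 nm

0.071454


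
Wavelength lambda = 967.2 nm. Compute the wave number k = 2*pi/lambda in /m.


k = 2 * pi / lambda
= 6.2832 / (967.2e-9)
= 6.2832 / 9.6720e-07
= 6.4963e+06 /m

6.4963e+06


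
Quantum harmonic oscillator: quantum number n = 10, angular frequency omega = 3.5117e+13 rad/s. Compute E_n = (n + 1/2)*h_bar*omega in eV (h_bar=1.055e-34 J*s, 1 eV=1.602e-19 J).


E = (n + 1/2) * h_bar * omega
= (10 + 0.5) * 1.055e-34 * 3.5117e+13
= 10.5 * 3.7048e-21
= 3.8901e-20 J
= 0.2428 eV

0.2428


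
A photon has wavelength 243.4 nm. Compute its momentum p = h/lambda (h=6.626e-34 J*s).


p = h / lambda
= 6.626e-34 / (243.4e-9)
= 6.626e-34 / 2.4340e-07
= 2.7223e-27 kg*m/s

2.7223e-27


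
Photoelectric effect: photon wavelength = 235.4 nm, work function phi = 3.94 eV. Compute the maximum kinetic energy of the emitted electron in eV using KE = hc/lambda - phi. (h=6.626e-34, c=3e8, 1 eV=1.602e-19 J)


E_photon = hc / lambda
= (6.626e-34)(3e8) / (235.4e-9)
= 8.4444e-19 J
= 5.2711 eV
KE = E_photon - phi
= 5.2711 - 3.94
= 1.3311 eV

1.3311


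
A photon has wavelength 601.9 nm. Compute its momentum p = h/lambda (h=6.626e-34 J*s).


p = h / lambda
= 6.626e-34 / (601.9e-9)
= 6.626e-34 / 6.0190e-07
= 1.1008e-27 kg*m/s

1.1008e-27


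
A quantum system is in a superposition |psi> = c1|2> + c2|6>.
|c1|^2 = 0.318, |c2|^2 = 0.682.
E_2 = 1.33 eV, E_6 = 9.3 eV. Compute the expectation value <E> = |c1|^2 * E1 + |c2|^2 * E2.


<E> = |c1|^2 * E1 + |c2|^2 * E2
= 0.318 * 1.33 + 0.682 * 9.3
= 0.4229 + 6.3426
= 6.7655 eV

6.7655


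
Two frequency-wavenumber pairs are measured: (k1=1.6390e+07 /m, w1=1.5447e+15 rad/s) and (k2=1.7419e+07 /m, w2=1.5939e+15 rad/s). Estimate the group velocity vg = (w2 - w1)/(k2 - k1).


vg = (w2 - w1) / (k2 - k1)
= (1.5939e+15 - 1.5447e+15) / (1.7419e+07 - 1.6390e+07)
= 4.9200e+13 / 1.0290e+06
= 4.7813e+07 m/s

4.7813e+07


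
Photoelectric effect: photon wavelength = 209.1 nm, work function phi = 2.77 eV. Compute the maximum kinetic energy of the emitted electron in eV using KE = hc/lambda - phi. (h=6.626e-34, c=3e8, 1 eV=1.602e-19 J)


E_photon = hc / lambda
= (6.626e-34)(3e8) / (209.1e-9)
= 9.5065e-19 J
= 5.9341 eV
KE = E_photon - phi
= 5.9341 - 2.77
= 3.1641 eV

3.1641


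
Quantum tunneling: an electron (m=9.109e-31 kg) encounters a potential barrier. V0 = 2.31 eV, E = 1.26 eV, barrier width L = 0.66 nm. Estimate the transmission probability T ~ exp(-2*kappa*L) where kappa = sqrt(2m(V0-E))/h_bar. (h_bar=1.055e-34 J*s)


V0 - E = 1.05 eV = 1.6821e-19 J
kappa = sqrt(2 * m * (V0-E)) / h_bar
= sqrt(2 * 9.109e-31 * 1.6821e-19) / 1.055e-34
= 5.2472e+09 /m
2*kappa*L = 2 * 5.2472e+09 * 0.66e-9
= 6.9262
T = exp(-6.9262) = 9.816821e-04

9.816821e-04


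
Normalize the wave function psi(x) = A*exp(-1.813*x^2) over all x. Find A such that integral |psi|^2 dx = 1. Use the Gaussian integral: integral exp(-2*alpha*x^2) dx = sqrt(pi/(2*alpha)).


integral |psi|^2 dx = A^2 * sqrt(pi/(2*alpha)) = 1
A^2 = sqrt(2*alpha/pi)
= sqrt(2 * 1.813 / pi)
= 1.074333
A = sqrt(1.074333)
= 1.0365

1.0365


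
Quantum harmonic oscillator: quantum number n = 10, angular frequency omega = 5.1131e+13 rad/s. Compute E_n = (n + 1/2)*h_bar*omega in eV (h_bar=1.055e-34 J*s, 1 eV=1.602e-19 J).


E = (n + 1/2) * h_bar * omega
= (10 + 0.5) * 1.055e-34 * 5.1131e+13
= 10.5 * 5.3943e-21
= 5.6640e-20 J
= 0.3536 eV

0.3536


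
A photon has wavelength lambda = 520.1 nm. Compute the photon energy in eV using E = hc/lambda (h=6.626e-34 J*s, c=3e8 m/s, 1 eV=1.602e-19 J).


E = hc / lambda
= (6.626e-34)(3e8) / (520.1e-9)
= 1.9878e-25 / 5.2010e-07
= 3.8220e-19 J
Converting to eV: 3.8220e-19 / 1.602e-19
= 2.3857 eV

2.3857


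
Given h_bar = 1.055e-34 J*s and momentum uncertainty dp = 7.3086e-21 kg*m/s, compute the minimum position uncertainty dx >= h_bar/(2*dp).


dx = h_bar / (2 * dp)
= 1.055e-34 / (2 * 7.3086e-21)
= 1.055e-34 / 1.4617e-20
= 7.2175e-15 m

7.2175e-15


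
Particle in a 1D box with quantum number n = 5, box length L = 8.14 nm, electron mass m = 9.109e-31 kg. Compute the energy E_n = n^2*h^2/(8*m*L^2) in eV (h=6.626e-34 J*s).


E = n^2 * h^2 / (8 * m * L^2)
= 5^2 * (6.626e-34)^2 / (8 * 9.109e-31 * (8.14e-9)^2)
= 25 * 4.3904e-67 / (8 * 9.109e-31 * 6.6260e-17)
= 2.2732e-20 J
= 0.1419 eV

0.1419


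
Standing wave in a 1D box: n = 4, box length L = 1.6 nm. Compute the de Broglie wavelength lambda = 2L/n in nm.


lambda = 2L / n
= 2 * 1.6 / 4
= 3.2 / 4
= 0.8 nm

0.8


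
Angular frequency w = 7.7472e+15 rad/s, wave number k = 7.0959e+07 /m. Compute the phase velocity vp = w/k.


vp = w / k
= 7.7472e+15 / 7.0959e+07
= 1.0918e+08 m/s

1.0918e+08


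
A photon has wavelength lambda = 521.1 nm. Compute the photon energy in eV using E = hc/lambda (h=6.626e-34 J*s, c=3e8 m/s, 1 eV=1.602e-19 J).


E = hc / lambda
= (6.626e-34)(3e8) / (521.1e-9)
= 1.9878e-25 / 5.2110e-07
= 3.8146e-19 J
Converting to eV: 3.8146e-19 / 1.602e-19
= 2.3812 eV

2.3812


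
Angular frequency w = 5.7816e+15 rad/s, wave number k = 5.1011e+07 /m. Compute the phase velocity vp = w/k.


vp = w / k
= 5.7816e+15 / 5.1011e+07
= 1.1334e+08 m/s

1.1334e+08


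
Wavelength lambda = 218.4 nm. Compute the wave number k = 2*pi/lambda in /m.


k = 2 * pi / lambda
= 6.2832 / (218.4e-9)
= 6.2832 / 2.1840e-07
= 2.8769e+07 /m

2.8769e+07


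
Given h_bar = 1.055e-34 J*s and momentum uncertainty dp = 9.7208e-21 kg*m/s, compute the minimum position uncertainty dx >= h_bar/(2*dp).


dx = h_bar / (2 * dp)
= 1.055e-34 / (2 * 9.7208e-21)
= 1.055e-34 / 1.9442e-20
= 5.4265e-15 m

5.4265e-15


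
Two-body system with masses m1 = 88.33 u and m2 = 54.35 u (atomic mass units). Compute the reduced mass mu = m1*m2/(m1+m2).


mu = m1 * m2 / (m1 + m2)
= 88.33 * 54.35 / (88.33 + 54.35)
= 4800.7355 / 142.68
= 33.6469 u

33.6469


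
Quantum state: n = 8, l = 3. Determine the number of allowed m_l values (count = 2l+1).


m_l ranges from -l to +l in integer steps
So m_l goes from -3 to +3
Count = 2l + 1 = 2*3 + 1
= 7

7


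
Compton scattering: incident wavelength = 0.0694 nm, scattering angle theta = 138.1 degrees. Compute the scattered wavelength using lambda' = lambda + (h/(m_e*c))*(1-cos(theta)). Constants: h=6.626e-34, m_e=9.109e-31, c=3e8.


Compton wavelength: h/(m_e*c) = 2.4247e-12 m
d_lambda = 2.4247e-12 * (1 - cos(138.1 deg))
= 2.4247e-12 * 1.744312
= 4.2294e-12 m = 0.004229 nm
lambda' = 0.0694 + 0.004229
= 0.073629 nm

0.073629


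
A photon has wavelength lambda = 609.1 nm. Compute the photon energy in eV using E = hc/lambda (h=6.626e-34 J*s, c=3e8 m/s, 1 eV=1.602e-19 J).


E = hc / lambda
= (6.626e-34)(3e8) / (609.1e-9)
= 1.9878e-25 / 6.0910e-07
= 3.2635e-19 J
Converting to eV: 3.2635e-19 / 1.602e-19
= 2.0371 eV

2.0371


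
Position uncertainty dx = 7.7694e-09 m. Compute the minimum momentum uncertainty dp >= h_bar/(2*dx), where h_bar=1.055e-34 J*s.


dp = h_bar / (2 * dx)
= 1.055e-34 / (2 * 7.7694e-09)
= 1.055e-34 / 1.5539e-08
= 6.7895e-27 kg*m/s

6.7895e-27


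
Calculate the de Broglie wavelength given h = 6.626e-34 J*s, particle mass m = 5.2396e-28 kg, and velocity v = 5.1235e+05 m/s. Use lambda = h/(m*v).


lambda = h / (m * v)
= 6.626e-34 / (5.2396e-28 * 5.1235e+05)
= 6.626e-34 / 2.6845e-22
= 2.4682e-12 m

2.4682e-12


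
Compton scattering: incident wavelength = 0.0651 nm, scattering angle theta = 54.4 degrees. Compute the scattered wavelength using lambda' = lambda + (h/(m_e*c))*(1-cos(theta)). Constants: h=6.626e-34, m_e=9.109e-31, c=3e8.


Compton wavelength: h/(m_e*c) = 2.4247e-12 m
d_lambda = 2.4247e-12 * (1 - cos(54.4 deg))
= 2.4247e-12 * 0.417877
= 1.0132e-12 m = 0.001013 nm
lambda' = 0.0651 + 0.001013
= 0.066113 nm

0.066113


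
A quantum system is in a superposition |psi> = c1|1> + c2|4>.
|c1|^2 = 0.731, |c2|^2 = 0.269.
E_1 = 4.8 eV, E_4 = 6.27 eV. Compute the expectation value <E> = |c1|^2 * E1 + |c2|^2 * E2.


<E> = |c1|^2 * E1 + |c2|^2 * E2
= 0.731 * 4.8 + 0.269 * 6.27
= 3.5088 + 1.6866
= 5.1954 eV

5.1954


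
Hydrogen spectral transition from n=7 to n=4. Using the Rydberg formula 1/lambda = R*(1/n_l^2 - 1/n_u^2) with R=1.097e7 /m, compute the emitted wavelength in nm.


1/lambda = R * (1/n_l^2 - 1/n_u^2)
= 1.097e7 * (1/4^2 - 1/7^2)
= 1.097e7 * (0.0625 - 0.020408)
= 1.097e7 * 0.042092
= 4.6175e+05 /m
lambda = 1 / 4.6175e+05 = 2165.686 nm

2165.686


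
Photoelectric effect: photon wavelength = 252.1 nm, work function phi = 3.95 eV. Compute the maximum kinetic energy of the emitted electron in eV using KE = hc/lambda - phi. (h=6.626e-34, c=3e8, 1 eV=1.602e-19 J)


E_photon = hc / lambda
= (6.626e-34)(3e8) / (252.1e-9)
= 7.8850e-19 J
= 4.922 eV
KE = E_photon - phi
= 4.922 - 3.95
= 0.972 eV

0.972


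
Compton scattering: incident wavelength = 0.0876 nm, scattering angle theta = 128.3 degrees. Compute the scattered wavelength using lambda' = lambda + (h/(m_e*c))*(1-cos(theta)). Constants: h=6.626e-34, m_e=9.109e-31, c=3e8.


Compton wavelength: h/(m_e*c) = 2.4247e-12 m
d_lambda = 2.4247e-12 * (1 - cos(128.3 deg))
= 2.4247e-12 * 1.619779
= 3.9275e-12 m = 0.003927 nm
lambda' = 0.0876 + 0.003927
= 0.091527 nm

0.091527


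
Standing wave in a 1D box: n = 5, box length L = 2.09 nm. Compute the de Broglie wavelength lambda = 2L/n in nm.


lambda = 2L / n
= 2 * 2.09 / 5
= 4.18 / 5
= 0.836 nm

0.836


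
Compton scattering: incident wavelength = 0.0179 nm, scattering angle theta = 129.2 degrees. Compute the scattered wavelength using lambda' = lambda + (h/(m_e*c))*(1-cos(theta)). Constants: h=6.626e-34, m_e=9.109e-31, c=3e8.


Compton wavelength: h/(m_e*c) = 2.4247e-12 m
d_lambda = 2.4247e-12 * (1 - cos(129.2 deg))
= 2.4247e-12 * 1.632029
= 3.9572e-12 m = 0.003957 nm
lambda' = 0.0179 + 0.003957
= 0.021857 nm

0.021857


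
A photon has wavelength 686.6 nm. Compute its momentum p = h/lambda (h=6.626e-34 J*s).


p = h / lambda
= 6.626e-34 / (686.6e-9)
= 6.626e-34 / 6.8660e-07
= 9.6505e-28 kg*m/s

9.6505e-28


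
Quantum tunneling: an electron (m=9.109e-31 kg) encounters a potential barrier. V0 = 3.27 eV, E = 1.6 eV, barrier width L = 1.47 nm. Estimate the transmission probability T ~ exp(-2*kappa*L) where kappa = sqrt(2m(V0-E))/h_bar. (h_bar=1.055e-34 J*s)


V0 - E = 1.67 eV = 2.6753e-19 J
kappa = sqrt(2 * m * (V0-E)) / h_bar
= sqrt(2 * 9.109e-31 * 2.6753e-19) / 1.055e-34
= 6.6174e+09 /m
2*kappa*L = 2 * 6.6174e+09 * 1.47e-9
= 19.4552
T = exp(-19.4552) = 3.554129e-09

3.554129e-09


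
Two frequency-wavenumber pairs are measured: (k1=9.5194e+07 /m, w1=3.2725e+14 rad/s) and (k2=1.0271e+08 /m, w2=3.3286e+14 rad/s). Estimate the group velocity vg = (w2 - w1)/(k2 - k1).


vg = (w2 - w1) / (k2 - k1)
= (3.3286e+14 - 3.2725e+14) / (1.0271e+08 - 9.5194e+07)
= 5.6100e+12 / 7.5160e+06
= 7.4641e+05 m/s

7.4641e+05


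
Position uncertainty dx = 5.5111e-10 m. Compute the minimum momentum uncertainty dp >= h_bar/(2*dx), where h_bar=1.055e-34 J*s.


dp = h_bar / (2 * dx)
= 1.055e-34 / (2 * 5.5111e-10)
= 1.055e-34 / 1.1022e-09
= 9.5716e-26 kg*m/s

9.5716e-26


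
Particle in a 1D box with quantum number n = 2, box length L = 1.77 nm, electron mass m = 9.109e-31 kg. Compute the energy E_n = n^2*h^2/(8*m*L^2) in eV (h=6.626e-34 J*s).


E = n^2 * h^2 / (8 * m * L^2)
= 2^2 * (6.626e-34)^2 / (8 * 9.109e-31 * (1.77e-9)^2)
= 4 * 4.3904e-67 / (8 * 9.109e-31 * 3.1329e-18)
= 7.6923e-20 J
= 0.4802 eV

0.4802


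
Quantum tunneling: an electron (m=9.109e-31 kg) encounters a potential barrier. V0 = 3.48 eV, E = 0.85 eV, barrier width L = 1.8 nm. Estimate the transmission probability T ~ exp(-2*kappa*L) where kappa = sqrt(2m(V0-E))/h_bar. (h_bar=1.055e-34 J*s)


V0 - E = 2.63 eV = 4.2133e-19 J
kappa = sqrt(2 * m * (V0-E)) / h_bar
= sqrt(2 * 9.109e-31 * 4.2133e-19) / 1.055e-34
= 8.3044e+09 /m
2*kappa*L = 2 * 8.3044e+09 * 1.8e-9
= 29.8958
T = exp(-29.8958) = 1.038577e-13

1.038577e-13


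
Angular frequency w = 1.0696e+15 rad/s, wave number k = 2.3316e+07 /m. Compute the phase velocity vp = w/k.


vp = w / k
= 1.0696e+15 / 2.3316e+07
= 4.5874e+07 m/s

4.5874e+07


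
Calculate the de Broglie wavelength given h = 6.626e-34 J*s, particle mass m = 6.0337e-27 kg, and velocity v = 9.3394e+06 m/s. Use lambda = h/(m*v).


lambda = h / (m * v)
= 6.626e-34 / (6.0337e-27 * 9.3394e+06)
= 6.626e-34 / 5.6351e-20
= 1.1758e-14 m

1.1758e-14


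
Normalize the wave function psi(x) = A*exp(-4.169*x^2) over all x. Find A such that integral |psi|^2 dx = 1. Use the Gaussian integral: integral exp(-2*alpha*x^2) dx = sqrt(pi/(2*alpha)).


integral |psi|^2 dx = A^2 * sqrt(pi/(2*alpha)) = 1
A^2 = sqrt(2*alpha/pi)
= sqrt(2 * 4.169 / pi)
= 1.629131
A = sqrt(1.629131)
= 1.2764

1.2764


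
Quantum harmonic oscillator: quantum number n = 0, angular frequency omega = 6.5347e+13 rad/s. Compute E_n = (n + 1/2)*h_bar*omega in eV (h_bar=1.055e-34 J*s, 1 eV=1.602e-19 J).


E = (n + 1/2) * h_bar * omega
= (0 + 0.5) * 1.055e-34 * 6.5347e+13
= 0.5 * 6.8941e-21
= 3.4471e-21 J
= 0.0215 eV

0.0215


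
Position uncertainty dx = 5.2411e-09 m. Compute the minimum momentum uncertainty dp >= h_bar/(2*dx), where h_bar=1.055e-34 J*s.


dp = h_bar / (2 * dx)
= 1.055e-34 / (2 * 5.2411e-09)
= 1.055e-34 / 1.0482e-08
= 1.0065e-26 kg*m/s

1.0065e-26


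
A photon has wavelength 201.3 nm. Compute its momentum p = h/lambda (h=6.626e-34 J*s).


p = h / lambda
= 6.626e-34 / (201.3e-9)
= 6.626e-34 / 2.0130e-07
= 3.2916e-27 kg*m/s

3.2916e-27


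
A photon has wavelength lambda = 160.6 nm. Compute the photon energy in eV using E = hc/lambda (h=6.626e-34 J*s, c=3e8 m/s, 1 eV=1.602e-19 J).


E = hc / lambda
= (6.626e-34)(3e8) / (160.6e-9)
= 1.9878e-25 / 1.6060e-07
= 1.2377e-18 J
Converting to eV: 1.2377e-18 / 1.602e-19
= 7.7262 eV

7.7262


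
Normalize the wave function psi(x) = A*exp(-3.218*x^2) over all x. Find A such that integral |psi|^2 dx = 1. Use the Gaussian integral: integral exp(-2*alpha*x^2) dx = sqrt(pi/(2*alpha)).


integral |psi|^2 dx = A^2 * sqrt(pi/(2*alpha)) = 1
A^2 = sqrt(2*alpha/pi)
= sqrt(2 * 3.218 / pi)
= 1.431308
A = sqrt(1.431308)
= 1.1964

1.1964


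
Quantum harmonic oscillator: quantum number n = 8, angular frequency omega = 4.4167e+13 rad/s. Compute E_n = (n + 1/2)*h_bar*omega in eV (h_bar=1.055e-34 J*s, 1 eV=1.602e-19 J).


E = (n + 1/2) * h_bar * omega
= (8 + 0.5) * 1.055e-34 * 4.4167e+13
= 8.5 * 4.6596e-21
= 3.9607e-20 J
= 0.2472 eV

0.2472


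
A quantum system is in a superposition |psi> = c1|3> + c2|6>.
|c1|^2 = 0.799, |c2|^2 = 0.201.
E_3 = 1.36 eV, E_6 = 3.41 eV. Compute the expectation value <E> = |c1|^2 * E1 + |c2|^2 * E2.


<E> = |c1|^2 * E1 + |c2|^2 * E2
= 0.799 * 1.36 + 0.201 * 3.41
= 1.0866 + 0.6854
= 1.7721 eV

1.7721


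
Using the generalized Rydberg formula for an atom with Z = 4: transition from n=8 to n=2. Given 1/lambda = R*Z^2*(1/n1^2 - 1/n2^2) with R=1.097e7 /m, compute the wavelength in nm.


1/lambda = R * Z^2 * (1/n1^2 - 1/n2^2)
= 1.097e7 * 4^2 * (1/2^2 - 1/8^2)
= 1.097e7 * 16 * (0.25 - 0.015625)
= 4.1138e+07 /m
lambda = 1 / 4.1138e+07
= 24.3087 nm

24.3087


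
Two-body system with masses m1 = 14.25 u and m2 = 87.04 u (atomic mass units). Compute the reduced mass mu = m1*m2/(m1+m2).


mu = m1 * m2 / (m1 + m2)
= 14.25 * 87.04 / (14.25 + 87.04)
= 1240.32 / 101.29
= 12.2452 u

12.2452


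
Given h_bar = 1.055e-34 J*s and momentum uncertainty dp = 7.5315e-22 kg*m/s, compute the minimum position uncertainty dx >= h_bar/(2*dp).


dx = h_bar / (2 * dp)
= 1.055e-34 / (2 * 7.5315e-22)
= 1.055e-34 / 1.5063e-21
= 7.0039e-14 m

7.0039e-14


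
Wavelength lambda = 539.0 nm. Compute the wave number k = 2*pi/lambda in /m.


k = 2 * pi / lambda
= 6.2832 / (539.0e-9)
= 6.2832 / 5.3900e-07
= 1.1657e+07 /m

1.1657e+07


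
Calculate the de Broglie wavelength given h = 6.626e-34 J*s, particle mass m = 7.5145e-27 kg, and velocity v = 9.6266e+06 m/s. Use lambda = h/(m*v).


lambda = h / (m * v)
= 6.626e-34 / (7.5145e-27 * 9.6266e+06)
= 6.626e-34 / 7.2339e-20
= 9.1596e-15 m

9.1596e-15


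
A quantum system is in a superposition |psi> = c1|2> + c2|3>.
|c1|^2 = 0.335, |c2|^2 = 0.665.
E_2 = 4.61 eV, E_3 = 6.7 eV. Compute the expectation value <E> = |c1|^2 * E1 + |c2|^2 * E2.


<E> = |c1|^2 * E1 + |c2|^2 * E2
= 0.335 * 4.61 + 0.665 * 6.7
= 1.5444 + 4.4555
= 5.9999 eV

5.9999


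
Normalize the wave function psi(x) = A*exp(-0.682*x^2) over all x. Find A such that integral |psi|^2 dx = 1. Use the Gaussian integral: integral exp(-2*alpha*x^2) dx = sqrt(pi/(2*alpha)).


integral |psi|^2 dx = A^2 * sqrt(pi/(2*alpha)) = 1
A^2 = sqrt(2*alpha/pi)
= sqrt(2 * 0.682 / pi)
= 0.658919
A = sqrt(0.658919)
= 0.8117

0.8117


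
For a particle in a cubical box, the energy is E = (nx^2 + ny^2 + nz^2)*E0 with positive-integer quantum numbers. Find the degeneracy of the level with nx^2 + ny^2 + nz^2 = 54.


Enumerate all (nx, ny, nz) with nx^2 + ny^2 + nz^2 = 54:
(1,2,7)
(1,7,2)
(2,1,7)
(2,5,5)
(2,7,1)
(3,3,6)
(3,6,3)
(5,2,5)
(5,5,2)
(6,3,3)
(7,1,2)
(7,2,1)
Total degeneracy = 12

12


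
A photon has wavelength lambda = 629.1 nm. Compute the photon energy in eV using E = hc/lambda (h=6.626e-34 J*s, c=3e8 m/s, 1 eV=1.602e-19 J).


E = hc / lambda
= (6.626e-34)(3e8) / (629.1e-9)
= 1.9878e-25 / 6.2910e-07
= 3.1598e-19 J
Converting to eV: 3.1598e-19 / 1.602e-19
= 1.9724 eV

1.9724


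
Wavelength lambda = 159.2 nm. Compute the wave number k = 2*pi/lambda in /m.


k = 2 * pi / lambda
= 6.2832 / (159.2e-9)
= 6.2832 / 1.5920e-07
= 3.9467e+07 /m

3.9467e+07


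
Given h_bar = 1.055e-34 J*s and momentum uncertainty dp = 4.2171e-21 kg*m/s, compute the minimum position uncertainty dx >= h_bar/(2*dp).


dx = h_bar / (2 * dp)
= 1.055e-34 / (2 * 4.2171e-21)
= 1.055e-34 / 8.4342e-21
= 1.2509e-14 m

1.2509e-14


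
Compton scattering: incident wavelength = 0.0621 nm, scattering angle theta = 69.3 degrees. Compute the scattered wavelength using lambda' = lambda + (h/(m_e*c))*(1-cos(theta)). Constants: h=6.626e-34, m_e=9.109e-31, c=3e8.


Compton wavelength: h/(m_e*c) = 2.4247e-12 m
d_lambda = 2.4247e-12 * (1 - cos(69.3 deg))
= 2.4247e-12 * 0.646525
= 1.5676e-12 m = 0.001568 nm
lambda' = 0.0621 + 0.001568
= 0.063668 nm

0.063668


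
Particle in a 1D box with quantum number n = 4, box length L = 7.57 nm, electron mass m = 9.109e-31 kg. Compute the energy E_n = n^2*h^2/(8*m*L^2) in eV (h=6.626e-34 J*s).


E = n^2 * h^2 / (8 * m * L^2)
= 4^2 * (6.626e-34)^2 / (8 * 9.109e-31 * (7.57e-9)^2)
= 16 * 4.3904e-67 / (8 * 9.109e-31 * 5.7305e-17)
= 1.6822e-20 J
= 0.105 eV

0.105


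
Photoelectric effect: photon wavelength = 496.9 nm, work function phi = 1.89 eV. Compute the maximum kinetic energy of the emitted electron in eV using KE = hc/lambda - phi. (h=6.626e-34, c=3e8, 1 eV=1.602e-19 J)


E_photon = hc / lambda
= (6.626e-34)(3e8) / (496.9e-9)
= 4.0004e-19 J
= 2.4971 eV
KE = E_photon - phi
= 2.4971 - 1.89
= 0.6071 eV

0.6071


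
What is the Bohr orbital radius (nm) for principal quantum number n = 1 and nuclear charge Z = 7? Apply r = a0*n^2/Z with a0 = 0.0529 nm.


r = a0 * n^2 / Z
= 0.0529 * 1^2 / 7
= 0.0529 * 1 / 7
= 0.0076 nm

0.0076


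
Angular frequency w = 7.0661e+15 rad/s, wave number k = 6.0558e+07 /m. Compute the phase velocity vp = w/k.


vp = w / k
= 7.0661e+15 / 6.0558e+07
= 1.1668e+08 m/s

1.1668e+08


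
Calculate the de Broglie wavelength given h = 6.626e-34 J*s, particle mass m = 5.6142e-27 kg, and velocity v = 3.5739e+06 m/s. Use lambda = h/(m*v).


lambda = h / (m * v)
= 6.626e-34 / (5.6142e-27 * 3.5739e+06)
= 6.626e-34 / 2.0065e-20
= 3.3023e-14 m

3.3023e-14


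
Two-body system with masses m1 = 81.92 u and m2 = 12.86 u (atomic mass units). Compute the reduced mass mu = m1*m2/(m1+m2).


mu = m1 * m2 / (m1 + m2)
= 81.92 * 12.86 / (81.92 + 12.86)
= 1053.4912 / 94.78
= 11.1151 u

11.1151


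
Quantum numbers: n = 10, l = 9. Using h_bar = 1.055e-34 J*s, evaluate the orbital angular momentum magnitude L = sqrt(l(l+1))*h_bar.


L = sqrt(l*(l+1)) * h_bar
= sqrt(9 * 10) * 1.055e-34
= sqrt(90) * 1.055e-34
= 9.4868 * 1.055e-34
= 1.0009e-33 J*s

1.0009e-33


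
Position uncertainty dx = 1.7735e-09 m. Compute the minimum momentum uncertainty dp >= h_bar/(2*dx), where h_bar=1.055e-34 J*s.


dp = h_bar / (2 * dx)
= 1.055e-34 / (2 * 1.7735e-09)
= 1.055e-34 / 3.5470e-09
= 2.9743e-26 kg*m/s

2.9743e-26


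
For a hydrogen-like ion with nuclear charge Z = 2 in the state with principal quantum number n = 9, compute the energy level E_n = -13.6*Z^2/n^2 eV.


E_n = -13.6 * Z^2 / n^2
= -13.6 * 2^2 / 9^2
= -13.6 * 4 / 81
= -0.6716 eV

-0.6716


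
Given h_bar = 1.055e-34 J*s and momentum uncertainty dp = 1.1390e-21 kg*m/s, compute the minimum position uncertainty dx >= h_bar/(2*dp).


dx = h_bar / (2 * dp)
= 1.055e-34 / (2 * 1.1390e-21)
= 1.055e-34 / 2.2780e-21
= 4.6313e-14 m

4.6313e-14


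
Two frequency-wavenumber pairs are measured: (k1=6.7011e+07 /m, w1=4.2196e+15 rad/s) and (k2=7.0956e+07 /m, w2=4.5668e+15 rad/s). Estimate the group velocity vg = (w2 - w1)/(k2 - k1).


vg = (w2 - w1) / (k2 - k1)
= (4.5668e+15 - 4.2196e+15) / (7.0956e+07 - 6.7011e+07)
= 3.4720e+14 / 3.9450e+06
= 8.8010e+07 m/s

8.8010e+07


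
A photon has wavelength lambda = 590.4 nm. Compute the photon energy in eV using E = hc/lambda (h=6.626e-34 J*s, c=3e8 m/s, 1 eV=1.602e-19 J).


E = hc / lambda
= (6.626e-34)(3e8) / (590.4e-9)
= 1.9878e-25 / 5.9040e-07
= 3.3669e-19 J
Converting to eV: 3.3669e-19 / 1.602e-19
= 2.1017 eV

2.1017


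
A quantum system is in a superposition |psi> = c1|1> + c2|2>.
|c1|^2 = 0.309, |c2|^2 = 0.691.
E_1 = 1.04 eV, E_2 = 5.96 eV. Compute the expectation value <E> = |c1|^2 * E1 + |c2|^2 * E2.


<E> = |c1|^2 * E1 + |c2|^2 * E2
= 0.309 * 1.04 + 0.691 * 5.96
= 0.3214 + 4.1184
= 4.4397 eV

4.4397


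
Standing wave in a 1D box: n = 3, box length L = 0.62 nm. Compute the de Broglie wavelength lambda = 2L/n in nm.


lambda = 2L / n
= 2 * 0.62 / 3
= 1.24 / 3
= 0.4133 nm

0.4133


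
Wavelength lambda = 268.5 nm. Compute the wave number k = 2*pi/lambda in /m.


k = 2 * pi / lambda
= 6.2832 / (268.5e-9)
= 6.2832 / 2.6850e-07
= 2.3401e+07 /m

2.3401e+07


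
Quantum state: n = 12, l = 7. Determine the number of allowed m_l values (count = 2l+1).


m_l ranges from -l to +l in integer steps
So m_l goes from -7 to +7
Count = 2l + 1 = 2*7 + 1
= 15

15


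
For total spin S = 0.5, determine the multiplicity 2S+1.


Spin multiplicity = 2S + 1
= 2 * 0.5 + 1
= 1.0 + 1
= 2

2


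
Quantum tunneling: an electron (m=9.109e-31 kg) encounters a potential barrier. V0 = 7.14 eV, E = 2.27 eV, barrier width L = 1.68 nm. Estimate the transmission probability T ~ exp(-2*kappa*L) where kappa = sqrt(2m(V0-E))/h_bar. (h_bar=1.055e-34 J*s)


V0 - E = 4.87 eV = 7.8017e-19 J
kappa = sqrt(2 * m * (V0-E)) / h_bar
= sqrt(2 * 9.109e-31 * 7.8017e-19) / 1.055e-34
= 1.1300e+10 /m
2*kappa*L = 2 * 1.1300e+10 * 1.68e-9
= 37.9693
T = exp(-37.9693) = 3.236910e-17

3.236910e-17


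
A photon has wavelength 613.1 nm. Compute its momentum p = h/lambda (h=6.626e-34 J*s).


p = h / lambda
= 6.626e-34 / (613.1e-9)
= 6.626e-34 / 6.1310e-07
= 1.0807e-27 kg*m/s

1.0807e-27


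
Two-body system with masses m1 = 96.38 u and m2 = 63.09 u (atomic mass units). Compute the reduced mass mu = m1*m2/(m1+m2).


mu = m1 * m2 / (m1 + m2)
= 96.38 * 63.09 / (96.38 + 63.09)
= 6080.6142 / 159.47
= 38.1301 u

38.1301


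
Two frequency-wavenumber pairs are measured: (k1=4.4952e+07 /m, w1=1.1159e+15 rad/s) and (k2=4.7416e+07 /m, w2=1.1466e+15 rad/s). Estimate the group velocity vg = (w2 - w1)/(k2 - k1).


vg = (w2 - w1) / (k2 - k1)
= (1.1466e+15 - 1.1159e+15) / (4.7416e+07 - 4.4952e+07)
= 3.0700e+13 / 2.4640e+06
= 1.2459e+07 m/s

1.2459e+07


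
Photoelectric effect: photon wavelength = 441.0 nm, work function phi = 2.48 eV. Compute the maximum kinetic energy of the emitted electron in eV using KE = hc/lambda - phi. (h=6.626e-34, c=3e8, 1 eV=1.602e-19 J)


E_photon = hc / lambda
= (6.626e-34)(3e8) / (441.0e-9)
= 4.5075e-19 J
= 2.8137 eV
KE = E_photon - phi
= 2.8137 - 2.48
= 0.3337 eV

0.3337


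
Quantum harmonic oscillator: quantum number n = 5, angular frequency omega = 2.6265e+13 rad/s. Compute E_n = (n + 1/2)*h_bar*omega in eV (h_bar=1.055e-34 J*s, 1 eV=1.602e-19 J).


E = (n + 1/2) * h_bar * omega
= (5 + 0.5) * 1.055e-34 * 2.6265e+13
= 5.5 * 2.7710e-21
= 1.5240e-20 J
= 0.0951 eV

0.0951


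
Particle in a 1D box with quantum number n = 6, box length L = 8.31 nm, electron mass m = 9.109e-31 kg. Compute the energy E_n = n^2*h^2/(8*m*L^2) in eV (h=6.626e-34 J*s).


E = n^2 * h^2 / (8 * m * L^2)
= 6^2 * (6.626e-34)^2 / (8 * 9.109e-31 * (8.31e-9)^2)
= 36 * 4.3904e-67 / (8 * 9.109e-31 * 6.9056e-17)
= 3.1408e-20 J
= 0.1961 eV

0.1961


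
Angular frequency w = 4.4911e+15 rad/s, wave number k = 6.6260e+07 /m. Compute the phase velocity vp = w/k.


vp = w / k
= 4.4911e+15 / 6.6260e+07
= 6.7780e+07 m/s

6.7780e+07


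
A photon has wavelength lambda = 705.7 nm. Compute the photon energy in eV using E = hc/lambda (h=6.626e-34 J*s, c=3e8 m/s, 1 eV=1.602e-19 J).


E = hc / lambda
= (6.626e-34)(3e8) / (705.7e-9)
= 1.9878e-25 / 7.0570e-07
= 2.8168e-19 J
Converting to eV: 2.8168e-19 / 1.602e-19
= 1.7583 eV

1.7583


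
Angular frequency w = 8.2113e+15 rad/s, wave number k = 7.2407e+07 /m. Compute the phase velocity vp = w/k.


vp = w / k
= 8.2113e+15 / 7.2407e+07
= 1.1340e+08 m/s

1.1340e+08


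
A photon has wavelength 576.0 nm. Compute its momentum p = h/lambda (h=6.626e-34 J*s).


p = h / lambda
= 6.626e-34 / (576.0e-9)
= 6.626e-34 / 5.7600e-07
= 1.1503e-27 kg*m/s

1.1503e-27


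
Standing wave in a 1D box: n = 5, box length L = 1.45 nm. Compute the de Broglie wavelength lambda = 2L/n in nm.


lambda = 2L / n
= 2 * 1.45 / 5
= 2.9 / 5
= 0.58 nm

0.58


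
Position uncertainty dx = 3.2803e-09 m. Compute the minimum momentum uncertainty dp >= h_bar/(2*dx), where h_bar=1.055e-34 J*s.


dp = h_bar / (2 * dx)
= 1.055e-34 / (2 * 3.2803e-09)
= 1.055e-34 / 6.5606e-09
= 1.6081e-26 kg*m/s

1.6081e-26


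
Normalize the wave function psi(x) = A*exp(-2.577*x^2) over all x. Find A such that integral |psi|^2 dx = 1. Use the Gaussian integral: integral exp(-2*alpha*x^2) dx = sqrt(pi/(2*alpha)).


integral |psi|^2 dx = A^2 * sqrt(pi/(2*alpha)) = 1
A^2 = sqrt(2*alpha/pi)
= sqrt(2 * 2.577 / pi)
= 1.280847
A = sqrt(1.280847)
= 1.1317

1.1317


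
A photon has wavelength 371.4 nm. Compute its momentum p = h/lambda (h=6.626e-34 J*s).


p = h / lambda
= 6.626e-34 / (371.4e-9)
= 6.626e-34 / 3.7140e-07
= 1.7841e-27 kg*m/s

1.7841e-27


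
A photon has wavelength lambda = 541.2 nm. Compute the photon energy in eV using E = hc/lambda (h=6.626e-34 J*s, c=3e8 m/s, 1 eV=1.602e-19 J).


E = hc / lambda
= (6.626e-34)(3e8) / (541.2e-9)
= 1.9878e-25 / 5.4120e-07
= 3.6729e-19 J
Converting to eV: 3.6729e-19 / 1.602e-19
= 2.2927 eV

2.2927


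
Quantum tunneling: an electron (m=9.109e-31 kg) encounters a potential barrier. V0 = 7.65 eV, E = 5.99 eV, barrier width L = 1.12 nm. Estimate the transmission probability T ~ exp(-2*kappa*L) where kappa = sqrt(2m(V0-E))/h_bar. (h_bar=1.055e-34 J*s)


V0 - E = 1.66 eV = 2.6593e-19 J
kappa = sqrt(2 * m * (V0-E)) / h_bar
= sqrt(2 * 9.109e-31 * 2.6593e-19) / 1.055e-34
= 6.5976e+09 /m
2*kappa*L = 2 * 6.5976e+09 * 1.12e-9
= 14.7785
T = exp(-14.7785) = 3.817389e-07

3.817389e-07


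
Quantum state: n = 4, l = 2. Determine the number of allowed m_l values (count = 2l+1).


m_l ranges from -l to +l in integer steps
So m_l goes from -2 to +2
Count = 2l + 1 = 2*2 + 1
= 5

5


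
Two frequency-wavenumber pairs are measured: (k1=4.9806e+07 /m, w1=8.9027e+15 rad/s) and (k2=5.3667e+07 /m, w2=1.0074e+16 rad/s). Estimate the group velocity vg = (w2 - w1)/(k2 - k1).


vg = (w2 - w1) / (k2 - k1)
= (1.0074e+16 - 8.9027e+15) / (5.3667e+07 - 4.9806e+07)
= 1.1713e+15 / 3.8610e+06
= 3.0337e+08 m/s

3.0337e+08


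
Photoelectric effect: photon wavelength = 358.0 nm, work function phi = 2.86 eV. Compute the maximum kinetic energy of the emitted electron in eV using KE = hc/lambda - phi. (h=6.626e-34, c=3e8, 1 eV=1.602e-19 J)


E_photon = hc / lambda
= (6.626e-34)(3e8) / (358.0e-9)
= 5.5525e-19 J
= 3.466 eV
KE = E_photon - phi
= 3.466 - 2.86
= 0.606 eV

0.606


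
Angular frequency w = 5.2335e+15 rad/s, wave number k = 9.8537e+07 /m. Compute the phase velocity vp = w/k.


vp = w / k
= 5.2335e+15 / 9.8537e+07
= 5.3112e+07 m/s

5.3112e+07


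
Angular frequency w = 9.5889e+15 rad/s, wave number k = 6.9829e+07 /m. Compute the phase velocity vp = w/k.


vp = w / k
= 9.5889e+15 / 6.9829e+07
= 1.3732e+08 m/s

1.3732e+08


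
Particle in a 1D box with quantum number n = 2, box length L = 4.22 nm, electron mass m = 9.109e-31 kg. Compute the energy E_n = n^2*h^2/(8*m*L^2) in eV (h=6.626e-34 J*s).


E = n^2 * h^2 / (8 * m * L^2)
= 2^2 * (6.626e-34)^2 / (8 * 9.109e-31 * (4.22e-9)^2)
= 4 * 4.3904e-67 / (8 * 9.109e-31 * 1.7808e-17)
= 1.3532e-20 J
= 0.0845 eV

0.0845


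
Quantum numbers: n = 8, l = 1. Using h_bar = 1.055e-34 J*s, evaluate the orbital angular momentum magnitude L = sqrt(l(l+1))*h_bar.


L = sqrt(l*(l+1)) * h_bar
= sqrt(1 * 2) * 1.055e-34
= sqrt(2) * 1.055e-34
= 1.4142 * 1.055e-34
= 1.4920e-34 J*s

1.4920e-34


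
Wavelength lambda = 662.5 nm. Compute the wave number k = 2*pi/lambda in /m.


k = 2 * pi / lambda
= 6.2832 / (662.5e-9)
= 6.2832 / 6.6250e-07
= 9.4841e+06 /m

9.4841e+06


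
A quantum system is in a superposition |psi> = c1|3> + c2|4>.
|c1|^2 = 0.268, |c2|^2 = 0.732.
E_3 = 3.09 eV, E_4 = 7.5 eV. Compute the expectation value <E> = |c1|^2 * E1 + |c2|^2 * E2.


<E> = |c1|^2 * E1 + |c2|^2 * E2
= 0.268 * 3.09 + 0.732 * 7.5
= 0.8281 + 5.49
= 6.3181 eV

6.3181


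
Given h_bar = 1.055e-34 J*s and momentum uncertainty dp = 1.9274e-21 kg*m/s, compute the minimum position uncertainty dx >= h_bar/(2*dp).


dx = h_bar / (2 * dp)
= 1.055e-34 / (2 * 1.9274e-21)
= 1.055e-34 / 3.8548e-21
= 2.7368e-14 m

2.7368e-14


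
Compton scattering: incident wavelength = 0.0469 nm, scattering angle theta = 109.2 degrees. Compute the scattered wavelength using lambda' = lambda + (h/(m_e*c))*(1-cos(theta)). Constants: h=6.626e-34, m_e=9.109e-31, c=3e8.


Compton wavelength: h/(m_e*c) = 2.4247e-12 m
d_lambda = 2.4247e-12 * (1 - cos(109.2 deg))
= 2.4247e-12 * 1.328867
= 3.2221e-12 m = 0.003222 nm
lambda' = 0.0469 + 0.003222
= 0.050122 nm

0.050122


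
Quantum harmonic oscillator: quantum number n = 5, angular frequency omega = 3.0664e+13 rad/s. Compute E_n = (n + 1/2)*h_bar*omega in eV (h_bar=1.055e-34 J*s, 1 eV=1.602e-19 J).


E = (n + 1/2) * h_bar * omega
= (5 + 0.5) * 1.055e-34 * 3.0664e+13
= 5.5 * 3.2351e-21
= 1.7793e-20 J
= 0.1111 eV

0.1111


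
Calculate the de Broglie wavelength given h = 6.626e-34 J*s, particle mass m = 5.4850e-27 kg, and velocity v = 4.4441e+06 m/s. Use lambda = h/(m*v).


lambda = h / (m * v)
= 6.626e-34 / (5.4850e-27 * 4.4441e+06)
= 6.626e-34 / 2.4376e-20
= 2.7183e-14 m

2.7183e-14


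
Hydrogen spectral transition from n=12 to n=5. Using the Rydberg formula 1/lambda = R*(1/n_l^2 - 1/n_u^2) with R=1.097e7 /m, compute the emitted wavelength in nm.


1/lambda = R * (1/n_l^2 - 1/n_u^2)
= 1.097e7 * (1/5^2 - 1/12^2)
= 1.097e7 * (0.04 - 0.006944)
= 1.097e7 * 0.033056
= 3.6262e+05 /m
lambda = 1 / 3.6262e+05 = 2757.712 nm

2757.712


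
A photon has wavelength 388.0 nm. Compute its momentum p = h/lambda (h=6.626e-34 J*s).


p = h / lambda
= 6.626e-34 / (388.0e-9)
= 6.626e-34 / 3.8800e-07
= 1.7077e-27 kg*m/s

1.7077e-27


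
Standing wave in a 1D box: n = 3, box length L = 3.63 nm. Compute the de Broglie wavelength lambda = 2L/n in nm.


lambda = 2L / n
= 2 * 3.63 / 3
= 7.26 / 3
= 2.42 nm

2.42


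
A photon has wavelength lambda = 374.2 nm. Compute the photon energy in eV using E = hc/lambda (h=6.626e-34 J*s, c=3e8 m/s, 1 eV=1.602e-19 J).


E = hc / lambda
= (6.626e-34)(3e8) / (374.2e-9)
= 1.9878e-25 / 3.7420e-07
= 5.3121e-19 J
Converting to eV: 5.3121e-19 / 1.602e-19
= 3.3159 eV

3.3159


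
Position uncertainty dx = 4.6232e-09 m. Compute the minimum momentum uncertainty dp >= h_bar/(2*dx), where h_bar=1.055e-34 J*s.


dp = h_bar / (2 * dx)
= 1.055e-34 / (2 * 4.6232e-09)
= 1.055e-34 / 9.2464e-09
= 1.1410e-26 kg*m/s

1.1410e-26


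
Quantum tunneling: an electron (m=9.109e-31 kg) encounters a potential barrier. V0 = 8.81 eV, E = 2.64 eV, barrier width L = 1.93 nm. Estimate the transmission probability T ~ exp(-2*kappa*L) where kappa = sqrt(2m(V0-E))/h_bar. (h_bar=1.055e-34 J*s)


V0 - E = 6.17 eV = 9.8843e-19 J
kappa = sqrt(2 * m * (V0-E)) / h_bar
= sqrt(2 * 9.109e-31 * 9.8843e-19) / 1.055e-34
= 1.2720e+10 /m
2*kappa*L = 2 * 1.2720e+10 * 1.93e-9
= 49.0975
T = exp(-49.0975) = 4.756020e-22

4.756020e-22


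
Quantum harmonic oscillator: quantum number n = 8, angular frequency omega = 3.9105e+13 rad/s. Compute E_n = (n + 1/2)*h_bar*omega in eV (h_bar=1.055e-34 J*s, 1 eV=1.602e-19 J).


E = (n + 1/2) * h_bar * omega
= (8 + 0.5) * 1.055e-34 * 3.9105e+13
= 8.5 * 4.1256e-21
= 3.5067e-20 J
= 0.2189 eV

0.2189


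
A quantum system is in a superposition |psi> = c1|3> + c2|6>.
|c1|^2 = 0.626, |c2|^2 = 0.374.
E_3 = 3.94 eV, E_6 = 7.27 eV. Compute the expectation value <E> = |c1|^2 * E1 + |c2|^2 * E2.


<E> = |c1|^2 * E1 + |c2|^2 * E2
= 0.626 * 3.94 + 0.374 * 7.27
= 2.4664 + 2.719
= 5.1854 eV

5.1854


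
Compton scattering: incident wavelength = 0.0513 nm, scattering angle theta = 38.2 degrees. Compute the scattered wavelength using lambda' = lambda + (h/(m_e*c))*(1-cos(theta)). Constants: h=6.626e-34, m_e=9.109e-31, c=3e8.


Compton wavelength: h/(m_e*c) = 2.4247e-12 m
d_lambda = 2.4247e-12 * (1 - cos(38.2 deg))
= 2.4247e-12 * 0.214143
= 5.1923e-13 m = 0.000519 nm
lambda' = 0.0513 + 0.000519
= 0.051819 nm

0.051819


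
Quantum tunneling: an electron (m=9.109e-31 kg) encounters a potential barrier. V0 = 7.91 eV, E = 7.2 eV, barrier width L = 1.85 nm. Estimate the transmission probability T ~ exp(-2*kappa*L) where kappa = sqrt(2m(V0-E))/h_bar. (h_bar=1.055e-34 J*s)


V0 - E = 0.71 eV = 1.1374e-19 J
kappa = sqrt(2 * m * (V0-E)) / h_bar
= sqrt(2 * 9.109e-31 * 1.1374e-19) / 1.055e-34
= 4.3148e+09 /m
2*kappa*L = 2 * 4.3148e+09 * 1.85e-9
= 15.9647
T = exp(-15.9647) = 1.165817e-07

1.165817e-07


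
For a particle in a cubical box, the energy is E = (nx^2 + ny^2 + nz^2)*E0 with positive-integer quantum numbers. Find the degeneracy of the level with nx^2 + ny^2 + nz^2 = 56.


Enumerate all (nx, ny, nz) with nx^2 + ny^2 + nz^2 = 56:
(2,4,6)
(2,6,4)
(4,2,6)
(4,6,2)
(6,2,4)
(6,4,2)
Total degeneracy = 6

6


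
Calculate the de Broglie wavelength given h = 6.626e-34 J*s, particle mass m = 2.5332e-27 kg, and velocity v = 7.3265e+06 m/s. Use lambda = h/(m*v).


lambda = h / (m * v)
= 6.626e-34 / (2.5332e-27 * 7.3265e+06)
= 6.626e-34 / 1.8559e-20
= 3.5701e-14 m

3.5701e-14


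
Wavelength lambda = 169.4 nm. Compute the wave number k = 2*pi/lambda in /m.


k = 2 * pi / lambda
= 6.2832 / (169.4e-9)
= 6.2832 / 1.6940e-07
= 3.7091e+07 /m

3.7091e+07


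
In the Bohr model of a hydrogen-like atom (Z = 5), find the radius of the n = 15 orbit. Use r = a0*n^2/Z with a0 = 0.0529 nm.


r = a0 * n^2 / Z
= 0.0529 * 15^2 / 5
= 0.0529 * 225 / 5
= 2.3805 nm

2.3805


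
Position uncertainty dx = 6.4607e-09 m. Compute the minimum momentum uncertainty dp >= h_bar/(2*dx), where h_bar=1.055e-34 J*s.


dp = h_bar / (2 * dx)
= 1.055e-34 / (2 * 6.4607e-09)
= 1.055e-34 / 1.2921e-08
= 8.1647e-27 kg*m/s

8.1647e-27


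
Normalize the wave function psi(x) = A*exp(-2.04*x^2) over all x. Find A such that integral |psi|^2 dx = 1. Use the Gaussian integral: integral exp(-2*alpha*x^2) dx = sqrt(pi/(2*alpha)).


integral |psi|^2 dx = A^2 * sqrt(pi/(2*alpha)) = 1
A^2 = sqrt(2*alpha/pi)
= sqrt(2 * 2.04 / pi)
= 1.139607
A = sqrt(1.139607)
= 1.0675

1.0675


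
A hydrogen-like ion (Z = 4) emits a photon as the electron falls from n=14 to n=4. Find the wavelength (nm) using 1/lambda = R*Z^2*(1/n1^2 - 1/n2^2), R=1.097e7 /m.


1/lambda = R * Z^2 * (1/n1^2 - 1/n2^2)
= 1.097e7 * 4^2 * (1/4^2 - 1/14^2)
= 1.097e7 * 16 * (0.0625 - 0.005102)
= 1.0074e+07 /m
lambda = 1 / 1.0074e+07
= 99.2606 nm

99.2606


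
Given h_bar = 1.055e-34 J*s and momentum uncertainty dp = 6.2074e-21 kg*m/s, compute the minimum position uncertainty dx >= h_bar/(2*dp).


dx = h_bar / (2 * dp)
= 1.055e-34 / (2 * 6.2074e-21)
= 1.055e-34 / 1.2415e-20
= 8.4979e-15 m

8.4979e-15
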